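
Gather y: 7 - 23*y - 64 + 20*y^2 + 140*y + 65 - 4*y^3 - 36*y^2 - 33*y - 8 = -4*y^3 - 16*y^2 + 84*y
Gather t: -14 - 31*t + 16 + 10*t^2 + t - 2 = 10*t^2 - 30*t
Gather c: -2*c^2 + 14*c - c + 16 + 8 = -2*c^2 + 13*c + 24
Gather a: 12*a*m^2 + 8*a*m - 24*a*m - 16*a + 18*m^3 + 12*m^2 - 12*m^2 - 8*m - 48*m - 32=a*(12*m^2 - 16*m - 16) + 18*m^3 - 56*m - 32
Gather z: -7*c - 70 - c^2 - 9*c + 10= -c^2 - 16*c - 60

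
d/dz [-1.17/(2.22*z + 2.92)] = 2.5974/(2.22*z + 2.92)^2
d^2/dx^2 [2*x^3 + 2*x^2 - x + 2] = 12*x + 4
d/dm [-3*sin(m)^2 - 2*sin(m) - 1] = -2*(3*sin(m) + 1)*cos(m)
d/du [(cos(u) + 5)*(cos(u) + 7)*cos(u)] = (3*sin(u)^2 - 24*cos(u) - 38)*sin(u)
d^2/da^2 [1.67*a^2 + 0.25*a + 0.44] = 3.34000000000000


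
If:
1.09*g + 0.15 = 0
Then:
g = -0.14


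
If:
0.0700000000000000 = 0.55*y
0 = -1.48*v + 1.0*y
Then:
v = 0.09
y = 0.13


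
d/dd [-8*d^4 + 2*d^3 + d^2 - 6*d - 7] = -32*d^3 + 6*d^2 + 2*d - 6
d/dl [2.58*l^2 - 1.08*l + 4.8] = 5.16*l - 1.08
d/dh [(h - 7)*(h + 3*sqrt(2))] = 2*h - 7 + 3*sqrt(2)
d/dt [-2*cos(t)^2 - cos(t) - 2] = (4*cos(t) + 1)*sin(t)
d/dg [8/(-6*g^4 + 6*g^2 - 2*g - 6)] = 4*(12*g^3 - 6*g + 1)/(3*g^4 - 3*g^2 + g + 3)^2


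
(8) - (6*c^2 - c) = -6*c^2 + c + 8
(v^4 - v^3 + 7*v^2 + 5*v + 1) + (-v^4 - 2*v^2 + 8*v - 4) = -v^3 + 5*v^2 + 13*v - 3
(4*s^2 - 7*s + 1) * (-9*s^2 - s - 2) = -36*s^4 + 59*s^3 - 10*s^2 + 13*s - 2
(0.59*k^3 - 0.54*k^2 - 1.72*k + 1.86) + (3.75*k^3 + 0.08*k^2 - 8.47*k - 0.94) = 4.34*k^3 - 0.46*k^2 - 10.19*k + 0.92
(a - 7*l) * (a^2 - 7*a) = a^3 - 7*a^2*l - 7*a^2 + 49*a*l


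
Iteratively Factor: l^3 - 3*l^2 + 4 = (l + 1)*(l^2 - 4*l + 4) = (l - 2)*(l + 1)*(l - 2)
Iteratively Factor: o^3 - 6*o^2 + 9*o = (o - 3)*(o^2 - 3*o) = (o - 3)^2*(o)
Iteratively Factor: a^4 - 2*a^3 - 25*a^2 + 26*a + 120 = (a + 4)*(a^3 - 6*a^2 - a + 30) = (a + 2)*(a + 4)*(a^2 - 8*a + 15) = (a - 5)*(a + 2)*(a + 4)*(a - 3)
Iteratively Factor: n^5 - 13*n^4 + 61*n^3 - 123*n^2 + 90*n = (n - 2)*(n^4 - 11*n^3 + 39*n^2 - 45*n) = (n - 5)*(n - 2)*(n^3 - 6*n^2 + 9*n) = (n - 5)*(n - 3)*(n - 2)*(n^2 - 3*n) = n*(n - 5)*(n - 3)*(n - 2)*(n - 3)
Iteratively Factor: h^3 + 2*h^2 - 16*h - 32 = (h + 2)*(h^2 - 16) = (h - 4)*(h + 2)*(h + 4)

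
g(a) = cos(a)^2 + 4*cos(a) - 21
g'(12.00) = 3.05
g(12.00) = -16.91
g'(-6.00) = -1.65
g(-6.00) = -16.24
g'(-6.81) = 2.88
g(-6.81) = -16.80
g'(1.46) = -4.20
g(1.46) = -20.55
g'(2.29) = -2.02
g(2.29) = -23.20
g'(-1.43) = 4.24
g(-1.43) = -20.42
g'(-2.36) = 1.82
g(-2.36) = -23.34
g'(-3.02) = 0.24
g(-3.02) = -23.99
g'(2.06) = -2.70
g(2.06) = -22.66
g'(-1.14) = 4.39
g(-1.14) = -19.16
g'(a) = -2*sin(a)*cos(a) - 4*sin(a)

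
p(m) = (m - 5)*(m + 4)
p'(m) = 2*m - 1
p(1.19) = -19.77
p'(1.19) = 1.38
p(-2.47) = -11.43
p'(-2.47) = -5.94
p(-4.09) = 0.82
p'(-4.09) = -9.18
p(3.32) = -12.30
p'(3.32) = 5.64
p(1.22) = -19.73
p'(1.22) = 1.44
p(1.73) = -18.74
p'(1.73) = 2.46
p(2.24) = -17.22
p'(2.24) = 3.48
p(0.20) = -20.16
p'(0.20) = -0.60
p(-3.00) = -8.00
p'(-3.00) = -7.00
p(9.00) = 52.00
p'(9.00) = 17.00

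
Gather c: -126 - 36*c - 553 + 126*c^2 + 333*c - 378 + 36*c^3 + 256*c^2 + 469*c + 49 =36*c^3 + 382*c^2 + 766*c - 1008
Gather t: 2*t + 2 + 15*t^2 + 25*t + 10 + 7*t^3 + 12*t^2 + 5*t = 7*t^3 + 27*t^2 + 32*t + 12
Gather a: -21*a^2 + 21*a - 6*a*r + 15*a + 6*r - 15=-21*a^2 + a*(36 - 6*r) + 6*r - 15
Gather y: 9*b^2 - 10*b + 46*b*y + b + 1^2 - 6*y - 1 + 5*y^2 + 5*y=9*b^2 - 9*b + 5*y^2 + y*(46*b - 1)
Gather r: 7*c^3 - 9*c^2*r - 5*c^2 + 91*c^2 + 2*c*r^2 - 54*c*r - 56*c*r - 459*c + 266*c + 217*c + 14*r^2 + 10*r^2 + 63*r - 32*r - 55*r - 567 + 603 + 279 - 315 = 7*c^3 + 86*c^2 + 24*c + r^2*(2*c + 24) + r*(-9*c^2 - 110*c - 24)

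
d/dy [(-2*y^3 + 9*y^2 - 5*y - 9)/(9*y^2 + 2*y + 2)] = (-18*y^4 - 8*y^3 + 51*y^2 + 198*y + 8)/(81*y^4 + 36*y^3 + 40*y^2 + 8*y + 4)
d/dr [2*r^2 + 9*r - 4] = 4*r + 9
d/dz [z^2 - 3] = 2*z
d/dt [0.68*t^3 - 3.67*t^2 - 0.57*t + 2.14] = 2.04*t^2 - 7.34*t - 0.57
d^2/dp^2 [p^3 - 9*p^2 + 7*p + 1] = 6*p - 18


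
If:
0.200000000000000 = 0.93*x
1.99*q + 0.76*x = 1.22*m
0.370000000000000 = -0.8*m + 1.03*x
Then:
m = -0.19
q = -0.20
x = 0.22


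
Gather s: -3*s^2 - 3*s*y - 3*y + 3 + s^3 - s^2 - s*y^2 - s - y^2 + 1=s^3 - 4*s^2 + s*(-y^2 - 3*y - 1) - y^2 - 3*y + 4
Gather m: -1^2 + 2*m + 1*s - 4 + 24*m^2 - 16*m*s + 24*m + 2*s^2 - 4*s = 24*m^2 + m*(26 - 16*s) + 2*s^2 - 3*s - 5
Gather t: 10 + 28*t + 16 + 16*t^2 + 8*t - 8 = 16*t^2 + 36*t + 18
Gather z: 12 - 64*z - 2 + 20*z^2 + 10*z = 20*z^2 - 54*z + 10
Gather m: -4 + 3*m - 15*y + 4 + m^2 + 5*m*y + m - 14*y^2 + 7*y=m^2 + m*(5*y + 4) - 14*y^2 - 8*y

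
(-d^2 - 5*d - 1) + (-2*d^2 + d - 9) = -3*d^2 - 4*d - 10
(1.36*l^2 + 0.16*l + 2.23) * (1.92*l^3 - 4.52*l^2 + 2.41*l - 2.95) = 2.6112*l^5 - 5.84*l^4 + 6.836*l^3 - 13.706*l^2 + 4.9023*l - 6.5785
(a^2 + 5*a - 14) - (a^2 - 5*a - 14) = 10*a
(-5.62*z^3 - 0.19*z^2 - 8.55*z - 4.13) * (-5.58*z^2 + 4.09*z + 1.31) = 31.3596*z^5 - 21.9256*z^4 + 39.5697*z^3 - 12.173*z^2 - 28.0922*z - 5.4103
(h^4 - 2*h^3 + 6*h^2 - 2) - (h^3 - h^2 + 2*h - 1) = h^4 - 3*h^3 + 7*h^2 - 2*h - 1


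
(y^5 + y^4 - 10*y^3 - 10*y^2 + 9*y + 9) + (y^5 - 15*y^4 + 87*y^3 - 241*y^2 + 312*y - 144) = 2*y^5 - 14*y^4 + 77*y^3 - 251*y^2 + 321*y - 135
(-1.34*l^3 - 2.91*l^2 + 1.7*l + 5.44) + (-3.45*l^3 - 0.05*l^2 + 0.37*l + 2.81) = -4.79*l^3 - 2.96*l^2 + 2.07*l + 8.25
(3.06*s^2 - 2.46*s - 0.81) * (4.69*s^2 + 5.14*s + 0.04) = 14.3514*s^4 + 4.191*s^3 - 16.3209*s^2 - 4.2618*s - 0.0324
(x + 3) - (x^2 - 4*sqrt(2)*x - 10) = -x^2 + x + 4*sqrt(2)*x + 13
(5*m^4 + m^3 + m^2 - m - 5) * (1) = 5*m^4 + m^3 + m^2 - m - 5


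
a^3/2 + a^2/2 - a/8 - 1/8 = (a/2 + 1/2)*(a - 1/2)*(a + 1/2)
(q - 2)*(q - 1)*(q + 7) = q^3 + 4*q^2 - 19*q + 14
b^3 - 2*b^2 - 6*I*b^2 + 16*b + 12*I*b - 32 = (b - 2)*(b - 8*I)*(b + 2*I)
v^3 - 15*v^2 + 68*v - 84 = (v - 7)*(v - 6)*(v - 2)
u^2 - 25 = (u - 5)*(u + 5)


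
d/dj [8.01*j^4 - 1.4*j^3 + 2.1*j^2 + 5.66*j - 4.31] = 32.04*j^3 - 4.2*j^2 + 4.2*j + 5.66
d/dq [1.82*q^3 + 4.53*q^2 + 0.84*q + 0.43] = 5.46*q^2 + 9.06*q + 0.84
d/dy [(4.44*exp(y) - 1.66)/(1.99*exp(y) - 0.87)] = -0.559400000000001*exp(y)/(1.99*exp(y) - 0.87)^2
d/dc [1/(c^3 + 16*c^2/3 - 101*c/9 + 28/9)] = 9*(-27*c^2 - 96*c + 101)/(9*c^3 + 48*c^2 - 101*c + 28)^2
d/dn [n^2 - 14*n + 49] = 2*n - 14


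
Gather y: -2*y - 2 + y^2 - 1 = y^2 - 2*y - 3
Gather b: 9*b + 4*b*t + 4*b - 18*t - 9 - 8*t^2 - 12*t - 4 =b*(4*t + 13) - 8*t^2 - 30*t - 13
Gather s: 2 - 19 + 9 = -8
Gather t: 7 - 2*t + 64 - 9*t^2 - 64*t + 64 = -9*t^2 - 66*t + 135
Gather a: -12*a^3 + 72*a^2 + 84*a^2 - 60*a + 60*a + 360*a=-12*a^3 + 156*a^2 + 360*a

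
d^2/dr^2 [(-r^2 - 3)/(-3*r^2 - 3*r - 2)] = 2*(-9*r^3 + 63*r^2 + 81*r + 13)/(27*r^6 + 81*r^5 + 135*r^4 + 135*r^3 + 90*r^2 + 36*r + 8)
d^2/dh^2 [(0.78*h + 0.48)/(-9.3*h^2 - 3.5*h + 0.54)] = (-(0.78*h + 0.48)*(18.6*h + 3.5)*(37.2*h + 7.0) + (43.524*h + 14.388)*(9.3*h^2 + 3.5*h - 0.54))/(9.3*h^2 + 3.5*h - 0.54)^3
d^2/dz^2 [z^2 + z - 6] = 2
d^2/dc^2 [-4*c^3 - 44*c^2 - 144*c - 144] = -24*c - 88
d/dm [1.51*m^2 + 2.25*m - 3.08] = 3.02*m + 2.25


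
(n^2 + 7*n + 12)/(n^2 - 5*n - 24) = (n + 4)/(n - 8)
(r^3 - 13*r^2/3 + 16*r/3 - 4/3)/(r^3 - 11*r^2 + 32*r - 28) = (r - 1/3)/(r - 7)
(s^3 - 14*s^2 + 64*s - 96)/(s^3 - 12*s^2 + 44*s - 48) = (s - 4)/(s - 2)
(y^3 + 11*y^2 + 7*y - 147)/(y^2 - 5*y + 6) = (y^2 + 14*y + 49)/(y - 2)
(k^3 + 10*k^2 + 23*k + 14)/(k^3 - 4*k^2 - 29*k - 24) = (k^2 + 9*k + 14)/(k^2 - 5*k - 24)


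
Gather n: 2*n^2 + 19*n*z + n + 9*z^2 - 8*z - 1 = 2*n^2 + n*(19*z + 1) + 9*z^2 - 8*z - 1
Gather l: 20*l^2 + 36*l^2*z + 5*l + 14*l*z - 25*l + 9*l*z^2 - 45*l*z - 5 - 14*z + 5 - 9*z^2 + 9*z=l^2*(36*z + 20) + l*(9*z^2 - 31*z - 20) - 9*z^2 - 5*z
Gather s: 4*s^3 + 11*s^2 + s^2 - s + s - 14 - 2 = 4*s^3 + 12*s^2 - 16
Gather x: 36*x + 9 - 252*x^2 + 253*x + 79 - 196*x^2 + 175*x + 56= -448*x^2 + 464*x + 144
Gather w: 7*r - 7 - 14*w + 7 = 7*r - 14*w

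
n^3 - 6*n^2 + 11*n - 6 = (n - 3)*(n - 2)*(n - 1)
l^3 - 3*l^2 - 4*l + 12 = (l - 3)*(l - 2)*(l + 2)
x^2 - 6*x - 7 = (x - 7)*(x + 1)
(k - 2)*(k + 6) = k^2 + 4*k - 12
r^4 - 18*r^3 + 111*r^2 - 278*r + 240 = (r - 8)*(r - 5)*(r - 3)*(r - 2)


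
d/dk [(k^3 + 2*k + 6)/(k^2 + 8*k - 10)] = (k^4 + 16*k^3 - 32*k^2 - 12*k - 68)/(k^4 + 16*k^3 + 44*k^2 - 160*k + 100)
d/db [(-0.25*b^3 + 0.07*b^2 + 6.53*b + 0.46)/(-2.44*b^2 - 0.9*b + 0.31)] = (0.61*b^4 + 0.45*b^3 + 15.6377*b^2 + 2.2882*b + 2.4383)/(5.9536*b^4 + 4.392*b^3 - 0.7028*b^2 - 0.558*b + 0.0961)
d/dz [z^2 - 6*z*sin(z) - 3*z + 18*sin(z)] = -6*z*cos(z) + 2*z - 6*sin(z) + 18*cos(z) - 3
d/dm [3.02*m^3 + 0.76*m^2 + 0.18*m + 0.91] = 9.06*m^2 + 1.52*m + 0.18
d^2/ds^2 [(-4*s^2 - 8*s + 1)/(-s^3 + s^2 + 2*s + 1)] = 2*(4*s^6 + 24*s^5 - 6*s^4 + 52*s^3 + 39*s^2 - 33*s - 15)/(s^9 - 3*s^8 - 3*s^7 + 8*s^6 + 12*s^5 - 3*s^4 - 17*s^3 - 15*s^2 - 6*s - 1)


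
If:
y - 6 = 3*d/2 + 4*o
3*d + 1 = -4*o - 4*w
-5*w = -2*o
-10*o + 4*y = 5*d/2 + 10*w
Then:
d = -331/34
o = 685/136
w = 137/68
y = 785/68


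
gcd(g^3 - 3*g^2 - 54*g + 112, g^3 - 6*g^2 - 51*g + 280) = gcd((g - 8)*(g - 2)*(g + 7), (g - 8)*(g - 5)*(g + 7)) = g^2 - g - 56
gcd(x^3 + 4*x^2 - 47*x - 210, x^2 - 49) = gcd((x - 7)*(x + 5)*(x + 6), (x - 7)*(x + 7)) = x - 7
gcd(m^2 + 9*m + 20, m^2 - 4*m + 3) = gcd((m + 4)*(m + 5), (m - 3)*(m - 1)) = 1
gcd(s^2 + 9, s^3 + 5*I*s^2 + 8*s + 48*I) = s - 3*I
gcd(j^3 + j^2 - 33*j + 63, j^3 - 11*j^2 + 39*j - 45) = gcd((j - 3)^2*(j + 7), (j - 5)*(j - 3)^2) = j^2 - 6*j + 9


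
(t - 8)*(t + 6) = t^2 - 2*t - 48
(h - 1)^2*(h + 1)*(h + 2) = h^4 + h^3 - 3*h^2 - h + 2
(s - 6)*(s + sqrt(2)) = s^2 - 6*s + sqrt(2)*s - 6*sqrt(2)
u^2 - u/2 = u*(u - 1/2)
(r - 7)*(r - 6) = r^2 - 13*r + 42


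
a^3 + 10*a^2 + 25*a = a*(a + 5)^2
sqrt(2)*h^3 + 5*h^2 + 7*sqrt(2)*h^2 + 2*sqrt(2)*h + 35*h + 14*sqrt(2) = (h + 7)*(h + 2*sqrt(2))*(sqrt(2)*h + 1)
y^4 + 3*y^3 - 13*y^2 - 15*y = y*(y - 3)*(y + 1)*(y + 5)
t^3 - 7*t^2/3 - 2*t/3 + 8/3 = (t - 2)*(t - 4/3)*(t + 1)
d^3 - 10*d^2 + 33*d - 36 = (d - 4)*(d - 3)^2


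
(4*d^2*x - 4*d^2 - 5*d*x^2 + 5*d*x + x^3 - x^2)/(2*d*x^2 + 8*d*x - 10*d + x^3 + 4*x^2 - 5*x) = (4*d^2 - 5*d*x + x^2)/(2*d*x + 10*d + x^2 + 5*x)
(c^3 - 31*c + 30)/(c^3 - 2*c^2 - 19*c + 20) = (c + 6)/(c + 4)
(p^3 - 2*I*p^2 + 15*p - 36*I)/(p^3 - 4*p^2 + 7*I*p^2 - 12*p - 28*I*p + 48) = (p^2 - 6*I*p - 9)/(p^2 + p*(-4 + 3*I) - 12*I)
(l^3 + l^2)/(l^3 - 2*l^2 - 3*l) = l/(l - 3)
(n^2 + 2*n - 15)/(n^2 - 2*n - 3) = (n + 5)/(n + 1)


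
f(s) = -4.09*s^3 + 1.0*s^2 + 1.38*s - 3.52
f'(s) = -12.27*s^2 + 2.0*s + 1.38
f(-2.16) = 39.38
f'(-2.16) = -60.19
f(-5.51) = 703.43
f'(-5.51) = -382.16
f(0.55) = -3.14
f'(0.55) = -1.23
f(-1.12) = 1.93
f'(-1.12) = -16.25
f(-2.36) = 52.55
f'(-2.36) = -71.68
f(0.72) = -3.53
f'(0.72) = -3.54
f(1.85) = -23.44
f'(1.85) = -36.91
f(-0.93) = -0.65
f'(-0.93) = -11.09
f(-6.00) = 907.64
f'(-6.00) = -452.34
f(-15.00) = 14004.53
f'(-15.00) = -2789.37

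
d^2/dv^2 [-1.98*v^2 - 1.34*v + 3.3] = -3.96000000000000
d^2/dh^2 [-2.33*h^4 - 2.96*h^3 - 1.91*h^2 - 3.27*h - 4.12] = -27.96*h^2 - 17.76*h - 3.82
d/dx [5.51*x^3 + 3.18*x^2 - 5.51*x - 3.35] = 16.53*x^2 + 6.36*x - 5.51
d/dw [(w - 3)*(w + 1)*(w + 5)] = 3*w^2 + 6*w - 13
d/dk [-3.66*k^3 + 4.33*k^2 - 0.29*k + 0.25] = -10.98*k^2 + 8.66*k - 0.29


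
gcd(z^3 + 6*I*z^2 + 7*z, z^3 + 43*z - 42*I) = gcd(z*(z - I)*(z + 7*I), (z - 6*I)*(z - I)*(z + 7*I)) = z^2 + 6*I*z + 7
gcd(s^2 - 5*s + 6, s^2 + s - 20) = 1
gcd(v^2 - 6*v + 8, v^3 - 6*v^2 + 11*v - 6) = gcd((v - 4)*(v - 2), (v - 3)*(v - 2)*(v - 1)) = v - 2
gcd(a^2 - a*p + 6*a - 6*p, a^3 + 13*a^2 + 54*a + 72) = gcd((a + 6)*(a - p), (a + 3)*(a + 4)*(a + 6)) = a + 6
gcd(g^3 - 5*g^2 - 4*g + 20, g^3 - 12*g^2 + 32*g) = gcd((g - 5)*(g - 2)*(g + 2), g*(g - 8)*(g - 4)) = 1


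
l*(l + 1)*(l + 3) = l^3 + 4*l^2 + 3*l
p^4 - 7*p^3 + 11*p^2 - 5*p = p*(p - 5)*(p - 1)^2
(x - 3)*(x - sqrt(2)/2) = x^2 - 3*x - sqrt(2)*x/2 + 3*sqrt(2)/2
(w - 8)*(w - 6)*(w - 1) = w^3 - 15*w^2 + 62*w - 48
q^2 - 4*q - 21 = (q - 7)*(q + 3)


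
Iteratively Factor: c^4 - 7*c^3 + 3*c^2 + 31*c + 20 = (c - 5)*(c^3 - 2*c^2 - 7*c - 4) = (c - 5)*(c + 1)*(c^2 - 3*c - 4) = (c - 5)*(c - 4)*(c + 1)*(c + 1)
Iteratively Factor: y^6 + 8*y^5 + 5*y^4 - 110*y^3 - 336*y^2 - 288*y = (y + 3)*(y^5 + 5*y^4 - 10*y^3 - 80*y^2 - 96*y) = (y + 3)^2*(y^4 + 2*y^3 - 16*y^2 - 32*y) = y*(y + 3)^2*(y^3 + 2*y^2 - 16*y - 32) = y*(y + 2)*(y + 3)^2*(y^2 - 16) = y*(y + 2)*(y + 3)^2*(y + 4)*(y - 4)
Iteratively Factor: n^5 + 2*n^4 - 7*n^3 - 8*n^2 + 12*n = (n + 3)*(n^4 - n^3 - 4*n^2 + 4*n) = (n + 2)*(n + 3)*(n^3 - 3*n^2 + 2*n) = n*(n + 2)*(n + 3)*(n^2 - 3*n + 2) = n*(n - 1)*(n + 2)*(n + 3)*(n - 2)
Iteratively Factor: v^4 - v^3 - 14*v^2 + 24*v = (v)*(v^3 - v^2 - 14*v + 24) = v*(v - 3)*(v^2 + 2*v - 8) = v*(v - 3)*(v + 4)*(v - 2)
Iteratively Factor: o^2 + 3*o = (o)*(o + 3)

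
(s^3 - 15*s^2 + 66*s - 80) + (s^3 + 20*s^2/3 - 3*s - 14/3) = 2*s^3 - 25*s^2/3 + 63*s - 254/3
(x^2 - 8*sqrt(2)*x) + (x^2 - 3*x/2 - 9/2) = 2*x^2 - 8*sqrt(2)*x - 3*x/2 - 9/2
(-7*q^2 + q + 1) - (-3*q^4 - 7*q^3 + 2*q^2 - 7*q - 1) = 3*q^4 + 7*q^3 - 9*q^2 + 8*q + 2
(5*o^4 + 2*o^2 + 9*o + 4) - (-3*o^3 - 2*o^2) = 5*o^4 + 3*o^3 + 4*o^2 + 9*o + 4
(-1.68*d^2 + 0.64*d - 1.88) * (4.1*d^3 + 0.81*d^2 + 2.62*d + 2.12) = -6.888*d^5 + 1.2632*d^4 - 11.5912*d^3 - 3.4076*d^2 - 3.5688*d - 3.9856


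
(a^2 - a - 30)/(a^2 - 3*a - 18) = (a + 5)/(a + 3)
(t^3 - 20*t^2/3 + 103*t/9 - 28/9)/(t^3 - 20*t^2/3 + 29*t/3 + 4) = (9*t^2 - 24*t + 7)/(3*(3*t^2 - 8*t - 3))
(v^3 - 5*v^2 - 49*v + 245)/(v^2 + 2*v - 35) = v - 7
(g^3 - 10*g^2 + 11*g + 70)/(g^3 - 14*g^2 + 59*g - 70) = (g + 2)/(g - 2)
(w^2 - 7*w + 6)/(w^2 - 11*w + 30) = (w - 1)/(w - 5)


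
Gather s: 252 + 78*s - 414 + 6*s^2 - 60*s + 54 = 6*s^2 + 18*s - 108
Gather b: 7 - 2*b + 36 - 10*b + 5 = 48 - 12*b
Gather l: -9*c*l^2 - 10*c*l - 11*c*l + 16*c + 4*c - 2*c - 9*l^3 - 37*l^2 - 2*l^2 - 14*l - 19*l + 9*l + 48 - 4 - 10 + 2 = 18*c - 9*l^3 + l^2*(-9*c - 39) + l*(-21*c - 24) + 36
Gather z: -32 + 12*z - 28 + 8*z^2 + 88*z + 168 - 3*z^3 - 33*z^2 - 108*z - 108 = -3*z^3 - 25*z^2 - 8*z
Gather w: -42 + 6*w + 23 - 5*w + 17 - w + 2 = 0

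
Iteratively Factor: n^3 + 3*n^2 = (n)*(n^2 + 3*n) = n*(n + 3)*(n)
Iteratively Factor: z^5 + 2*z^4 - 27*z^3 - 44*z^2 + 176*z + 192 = (z - 4)*(z^4 + 6*z^3 - 3*z^2 - 56*z - 48) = (z - 4)*(z - 3)*(z^3 + 9*z^2 + 24*z + 16) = (z - 4)*(z - 3)*(z + 1)*(z^2 + 8*z + 16) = (z - 4)*(z - 3)*(z + 1)*(z + 4)*(z + 4)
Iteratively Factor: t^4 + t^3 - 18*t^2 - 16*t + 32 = (t - 4)*(t^3 + 5*t^2 + 2*t - 8) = (t - 4)*(t - 1)*(t^2 + 6*t + 8) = (t - 4)*(t - 1)*(t + 2)*(t + 4)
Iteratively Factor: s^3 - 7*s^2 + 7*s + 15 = (s - 3)*(s^2 - 4*s - 5) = (s - 3)*(s + 1)*(s - 5)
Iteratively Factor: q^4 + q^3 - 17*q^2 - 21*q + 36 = (q - 4)*(q^3 + 5*q^2 + 3*q - 9) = (q - 4)*(q - 1)*(q^2 + 6*q + 9) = (q - 4)*(q - 1)*(q + 3)*(q + 3)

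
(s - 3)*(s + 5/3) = s^2 - 4*s/3 - 5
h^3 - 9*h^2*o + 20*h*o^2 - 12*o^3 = (h - 6*o)*(h - 2*o)*(h - o)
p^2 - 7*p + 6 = (p - 6)*(p - 1)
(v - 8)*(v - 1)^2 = v^3 - 10*v^2 + 17*v - 8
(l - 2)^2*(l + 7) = l^3 + 3*l^2 - 24*l + 28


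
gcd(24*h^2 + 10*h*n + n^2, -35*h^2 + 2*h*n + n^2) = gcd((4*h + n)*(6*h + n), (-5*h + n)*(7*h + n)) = 1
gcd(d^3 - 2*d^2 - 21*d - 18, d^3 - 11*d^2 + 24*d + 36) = d^2 - 5*d - 6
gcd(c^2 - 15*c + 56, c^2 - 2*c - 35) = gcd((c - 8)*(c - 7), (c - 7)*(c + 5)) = c - 7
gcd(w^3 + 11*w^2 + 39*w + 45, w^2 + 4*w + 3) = w + 3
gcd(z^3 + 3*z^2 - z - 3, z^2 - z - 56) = 1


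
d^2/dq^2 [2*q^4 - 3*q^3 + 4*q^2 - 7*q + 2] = 24*q^2 - 18*q + 8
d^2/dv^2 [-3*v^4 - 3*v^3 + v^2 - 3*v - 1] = -36*v^2 - 18*v + 2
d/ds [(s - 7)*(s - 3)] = 2*s - 10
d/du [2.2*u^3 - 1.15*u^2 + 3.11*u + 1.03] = 6.6*u^2 - 2.3*u + 3.11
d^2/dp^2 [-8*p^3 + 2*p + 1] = -48*p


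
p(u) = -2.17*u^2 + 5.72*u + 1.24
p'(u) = 5.72 - 4.34*u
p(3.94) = -9.91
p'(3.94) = -11.38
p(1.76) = 4.59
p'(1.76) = -1.92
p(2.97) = -0.91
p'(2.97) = -7.17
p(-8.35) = -197.82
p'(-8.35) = 41.96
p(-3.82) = -52.28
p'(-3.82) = 22.30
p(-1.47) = -11.86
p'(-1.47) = 12.10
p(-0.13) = 0.46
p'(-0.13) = 6.28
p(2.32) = 2.83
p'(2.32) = -4.35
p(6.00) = -42.56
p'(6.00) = -20.32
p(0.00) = 1.24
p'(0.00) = 5.72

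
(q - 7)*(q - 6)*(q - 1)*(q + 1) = q^4 - 13*q^3 + 41*q^2 + 13*q - 42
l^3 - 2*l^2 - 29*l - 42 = (l - 7)*(l + 2)*(l + 3)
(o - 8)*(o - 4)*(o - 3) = o^3 - 15*o^2 + 68*o - 96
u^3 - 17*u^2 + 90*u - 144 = (u - 8)*(u - 6)*(u - 3)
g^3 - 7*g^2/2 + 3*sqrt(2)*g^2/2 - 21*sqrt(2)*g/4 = g*(g - 7/2)*(g + 3*sqrt(2)/2)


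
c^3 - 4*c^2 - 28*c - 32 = (c - 8)*(c + 2)^2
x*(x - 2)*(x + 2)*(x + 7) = x^4 + 7*x^3 - 4*x^2 - 28*x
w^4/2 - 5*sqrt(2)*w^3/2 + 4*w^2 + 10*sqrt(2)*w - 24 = (w/2 + 1)*(w - 2)*(w - 3*sqrt(2))*(w - 2*sqrt(2))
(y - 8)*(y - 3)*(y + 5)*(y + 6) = y^4 - 67*y^2 - 66*y + 720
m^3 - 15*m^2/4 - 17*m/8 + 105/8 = (m - 3)*(m - 5/2)*(m + 7/4)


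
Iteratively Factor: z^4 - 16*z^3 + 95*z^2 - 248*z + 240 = (z - 4)*(z^3 - 12*z^2 + 47*z - 60) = (z - 4)*(z - 3)*(z^2 - 9*z + 20) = (z - 4)^2*(z - 3)*(z - 5)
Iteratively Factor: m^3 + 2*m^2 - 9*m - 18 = (m - 3)*(m^2 + 5*m + 6) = (m - 3)*(m + 3)*(m + 2)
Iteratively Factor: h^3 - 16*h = (h - 4)*(h^2 + 4*h) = (h - 4)*(h + 4)*(h)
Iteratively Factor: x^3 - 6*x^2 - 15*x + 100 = (x - 5)*(x^2 - x - 20) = (x - 5)*(x + 4)*(x - 5)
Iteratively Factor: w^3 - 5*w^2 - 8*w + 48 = (w - 4)*(w^2 - w - 12) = (w - 4)^2*(w + 3)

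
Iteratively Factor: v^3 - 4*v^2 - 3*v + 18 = (v - 3)*(v^2 - v - 6) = (v - 3)^2*(v + 2)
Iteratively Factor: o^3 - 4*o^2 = (o - 4)*(o^2) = o*(o - 4)*(o)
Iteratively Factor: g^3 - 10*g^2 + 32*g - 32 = (g - 4)*(g^2 - 6*g + 8) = (g - 4)^2*(g - 2)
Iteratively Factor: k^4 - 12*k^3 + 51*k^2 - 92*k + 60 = (k - 2)*(k^3 - 10*k^2 + 31*k - 30) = (k - 2)^2*(k^2 - 8*k + 15) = (k - 3)*(k - 2)^2*(k - 5)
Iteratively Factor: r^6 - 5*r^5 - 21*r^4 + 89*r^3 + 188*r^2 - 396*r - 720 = (r - 3)*(r^5 - 2*r^4 - 27*r^3 + 8*r^2 + 212*r + 240) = (r - 4)*(r - 3)*(r^4 + 2*r^3 - 19*r^2 - 68*r - 60) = (r - 4)*(r - 3)*(r + 2)*(r^3 - 19*r - 30) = (r - 4)*(r - 3)*(r + 2)^2*(r^2 - 2*r - 15) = (r - 5)*(r - 4)*(r - 3)*(r + 2)^2*(r + 3)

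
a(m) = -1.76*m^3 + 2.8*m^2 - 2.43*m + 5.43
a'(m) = -5.28*m^2 + 5.6*m - 2.43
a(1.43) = 2.53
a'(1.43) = -5.22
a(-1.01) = 12.55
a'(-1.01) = -13.47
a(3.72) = -55.46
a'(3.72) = -54.66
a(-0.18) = 5.97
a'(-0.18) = -3.61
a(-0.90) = 11.17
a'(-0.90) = -11.75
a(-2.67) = 65.38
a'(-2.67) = -55.02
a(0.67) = 4.53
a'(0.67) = -1.05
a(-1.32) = 17.56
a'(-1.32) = -19.02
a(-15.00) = 6611.88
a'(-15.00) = -1274.43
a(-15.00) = 6611.88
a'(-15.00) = -1274.43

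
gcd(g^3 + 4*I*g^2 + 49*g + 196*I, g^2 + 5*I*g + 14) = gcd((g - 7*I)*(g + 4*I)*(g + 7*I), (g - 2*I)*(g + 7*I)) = g + 7*I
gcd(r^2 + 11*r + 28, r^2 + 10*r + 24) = r + 4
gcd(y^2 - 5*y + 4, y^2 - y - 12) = y - 4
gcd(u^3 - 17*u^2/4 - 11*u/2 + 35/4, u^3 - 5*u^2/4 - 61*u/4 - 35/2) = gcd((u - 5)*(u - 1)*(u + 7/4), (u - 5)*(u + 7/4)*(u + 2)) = u^2 - 13*u/4 - 35/4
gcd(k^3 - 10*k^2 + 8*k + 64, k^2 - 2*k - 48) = k - 8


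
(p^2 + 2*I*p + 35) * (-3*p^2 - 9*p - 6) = -3*p^4 - 9*p^3 - 6*I*p^3 - 111*p^2 - 18*I*p^2 - 315*p - 12*I*p - 210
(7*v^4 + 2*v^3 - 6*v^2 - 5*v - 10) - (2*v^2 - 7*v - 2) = 7*v^4 + 2*v^3 - 8*v^2 + 2*v - 8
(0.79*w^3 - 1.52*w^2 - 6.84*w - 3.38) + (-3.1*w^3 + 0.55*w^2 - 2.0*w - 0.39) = -2.31*w^3 - 0.97*w^2 - 8.84*w - 3.77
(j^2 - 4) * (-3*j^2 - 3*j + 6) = -3*j^4 - 3*j^3 + 18*j^2 + 12*j - 24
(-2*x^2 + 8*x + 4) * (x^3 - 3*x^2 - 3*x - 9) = -2*x^5 + 14*x^4 - 14*x^3 - 18*x^2 - 84*x - 36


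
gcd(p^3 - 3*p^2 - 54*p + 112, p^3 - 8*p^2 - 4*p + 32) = p^2 - 10*p + 16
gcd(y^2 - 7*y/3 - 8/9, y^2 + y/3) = y + 1/3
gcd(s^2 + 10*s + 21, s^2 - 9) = s + 3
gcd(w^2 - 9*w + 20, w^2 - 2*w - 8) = w - 4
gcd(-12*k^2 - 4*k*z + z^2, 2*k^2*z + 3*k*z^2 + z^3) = 2*k + z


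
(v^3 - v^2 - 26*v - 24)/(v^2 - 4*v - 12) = (v^2 + 5*v + 4)/(v + 2)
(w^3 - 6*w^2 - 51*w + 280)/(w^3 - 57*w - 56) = (w - 5)/(w + 1)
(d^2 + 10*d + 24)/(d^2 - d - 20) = (d + 6)/(d - 5)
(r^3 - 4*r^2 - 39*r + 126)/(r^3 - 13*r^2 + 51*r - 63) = (r + 6)/(r - 3)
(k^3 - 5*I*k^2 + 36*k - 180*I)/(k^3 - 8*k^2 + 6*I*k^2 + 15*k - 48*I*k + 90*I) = (k^2 - 11*I*k - 30)/(k^2 - 8*k + 15)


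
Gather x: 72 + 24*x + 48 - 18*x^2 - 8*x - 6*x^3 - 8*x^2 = -6*x^3 - 26*x^2 + 16*x + 120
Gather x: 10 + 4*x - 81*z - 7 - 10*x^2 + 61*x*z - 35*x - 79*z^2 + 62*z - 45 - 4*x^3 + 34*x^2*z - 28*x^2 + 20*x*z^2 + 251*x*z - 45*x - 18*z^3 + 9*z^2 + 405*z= -4*x^3 + x^2*(34*z - 38) + x*(20*z^2 + 312*z - 76) - 18*z^3 - 70*z^2 + 386*z - 42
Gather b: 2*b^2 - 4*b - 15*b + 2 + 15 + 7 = 2*b^2 - 19*b + 24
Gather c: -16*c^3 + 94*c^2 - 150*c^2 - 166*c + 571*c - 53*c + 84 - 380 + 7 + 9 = -16*c^3 - 56*c^2 + 352*c - 280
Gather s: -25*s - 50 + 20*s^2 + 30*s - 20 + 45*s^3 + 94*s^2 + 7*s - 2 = 45*s^3 + 114*s^2 + 12*s - 72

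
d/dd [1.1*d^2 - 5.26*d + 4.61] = 2.2*d - 5.26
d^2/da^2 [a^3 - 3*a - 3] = 6*a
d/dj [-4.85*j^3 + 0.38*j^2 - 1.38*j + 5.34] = -14.55*j^2 + 0.76*j - 1.38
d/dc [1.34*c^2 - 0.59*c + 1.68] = 2.68*c - 0.59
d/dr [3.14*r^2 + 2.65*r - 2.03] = 6.28*r + 2.65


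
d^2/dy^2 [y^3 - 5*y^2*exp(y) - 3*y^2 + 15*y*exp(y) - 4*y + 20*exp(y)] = -5*y^2*exp(y) - 5*y*exp(y) + 6*y + 40*exp(y) - 6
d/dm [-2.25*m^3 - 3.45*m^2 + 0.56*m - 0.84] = -6.75*m^2 - 6.9*m + 0.56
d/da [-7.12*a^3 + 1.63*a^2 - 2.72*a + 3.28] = -21.36*a^2 + 3.26*a - 2.72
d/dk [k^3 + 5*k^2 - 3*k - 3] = 3*k^2 + 10*k - 3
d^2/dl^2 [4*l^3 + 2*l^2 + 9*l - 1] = 24*l + 4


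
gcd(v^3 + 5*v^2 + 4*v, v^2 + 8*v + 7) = v + 1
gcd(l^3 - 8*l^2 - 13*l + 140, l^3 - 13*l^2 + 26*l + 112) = l - 7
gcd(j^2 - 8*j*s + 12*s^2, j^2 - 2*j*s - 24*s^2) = -j + 6*s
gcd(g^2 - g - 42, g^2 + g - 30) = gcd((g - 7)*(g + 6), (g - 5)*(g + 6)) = g + 6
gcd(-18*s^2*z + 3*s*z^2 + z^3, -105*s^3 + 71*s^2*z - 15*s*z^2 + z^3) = -3*s + z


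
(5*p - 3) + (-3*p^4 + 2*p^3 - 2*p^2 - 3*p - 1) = -3*p^4 + 2*p^3 - 2*p^2 + 2*p - 4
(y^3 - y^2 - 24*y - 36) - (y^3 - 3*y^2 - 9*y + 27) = 2*y^2 - 15*y - 63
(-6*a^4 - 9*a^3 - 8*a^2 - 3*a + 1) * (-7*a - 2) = 42*a^5 + 75*a^4 + 74*a^3 + 37*a^2 - a - 2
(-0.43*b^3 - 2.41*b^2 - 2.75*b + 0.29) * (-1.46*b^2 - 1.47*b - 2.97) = 0.6278*b^5 + 4.1507*b^4 + 8.8348*b^3 + 10.7768*b^2 + 7.7412*b - 0.8613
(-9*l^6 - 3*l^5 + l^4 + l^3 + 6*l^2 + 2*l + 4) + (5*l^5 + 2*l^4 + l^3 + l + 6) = -9*l^6 + 2*l^5 + 3*l^4 + 2*l^3 + 6*l^2 + 3*l + 10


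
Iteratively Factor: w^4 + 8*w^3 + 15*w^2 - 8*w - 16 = (w + 1)*(w^3 + 7*w^2 + 8*w - 16) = (w - 1)*(w + 1)*(w^2 + 8*w + 16) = (w - 1)*(w + 1)*(w + 4)*(w + 4)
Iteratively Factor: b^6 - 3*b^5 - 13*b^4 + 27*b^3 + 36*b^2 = (b)*(b^5 - 3*b^4 - 13*b^3 + 27*b^2 + 36*b) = b*(b - 3)*(b^4 - 13*b^2 - 12*b) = b*(b - 4)*(b - 3)*(b^3 + 4*b^2 + 3*b) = b^2*(b - 4)*(b - 3)*(b^2 + 4*b + 3) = b^2*(b - 4)*(b - 3)*(b + 1)*(b + 3)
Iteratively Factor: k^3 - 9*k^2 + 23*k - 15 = (k - 3)*(k^2 - 6*k + 5) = (k - 5)*(k - 3)*(k - 1)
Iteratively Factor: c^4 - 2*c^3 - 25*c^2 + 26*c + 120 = (c - 3)*(c^3 + c^2 - 22*c - 40) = (c - 5)*(c - 3)*(c^2 + 6*c + 8) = (c - 5)*(c - 3)*(c + 4)*(c + 2)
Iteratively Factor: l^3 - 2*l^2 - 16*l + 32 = (l + 4)*(l^2 - 6*l + 8) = (l - 4)*(l + 4)*(l - 2)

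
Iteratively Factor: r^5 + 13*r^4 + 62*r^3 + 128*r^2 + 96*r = (r + 3)*(r^4 + 10*r^3 + 32*r^2 + 32*r) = (r + 3)*(r + 4)*(r^3 + 6*r^2 + 8*r) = r*(r + 3)*(r + 4)*(r^2 + 6*r + 8) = r*(r + 2)*(r + 3)*(r + 4)*(r + 4)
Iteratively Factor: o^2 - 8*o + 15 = (o - 3)*(o - 5)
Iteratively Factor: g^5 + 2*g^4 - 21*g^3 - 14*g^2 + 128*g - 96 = (g + 4)*(g^4 - 2*g^3 - 13*g^2 + 38*g - 24) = (g - 1)*(g + 4)*(g^3 - g^2 - 14*g + 24) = (g - 3)*(g - 1)*(g + 4)*(g^2 + 2*g - 8) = (g - 3)*(g - 2)*(g - 1)*(g + 4)*(g + 4)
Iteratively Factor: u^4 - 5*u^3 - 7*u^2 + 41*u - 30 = (u - 2)*(u^3 - 3*u^2 - 13*u + 15) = (u - 2)*(u - 1)*(u^2 - 2*u - 15) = (u - 2)*(u - 1)*(u + 3)*(u - 5)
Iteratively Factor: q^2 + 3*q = (q)*(q + 3)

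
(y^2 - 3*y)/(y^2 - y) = (y - 3)/(y - 1)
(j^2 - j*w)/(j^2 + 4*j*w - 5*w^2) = j/(j + 5*w)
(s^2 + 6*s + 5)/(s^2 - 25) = (s + 1)/(s - 5)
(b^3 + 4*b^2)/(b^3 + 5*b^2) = (b + 4)/(b + 5)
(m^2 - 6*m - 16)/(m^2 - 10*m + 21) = (m^2 - 6*m - 16)/(m^2 - 10*m + 21)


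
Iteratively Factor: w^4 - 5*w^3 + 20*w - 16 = (w - 1)*(w^3 - 4*w^2 - 4*w + 16) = (w - 4)*(w - 1)*(w^2 - 4) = (w - 4)*(w - 2)*(w - 1)*(w + 2)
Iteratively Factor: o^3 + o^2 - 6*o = (o)*(o^2 + o - 6) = o*(o + 3)*(o - 2)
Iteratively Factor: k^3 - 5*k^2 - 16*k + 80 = (k - 4)*(k^2 - k - 20) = (k - 5)*(k - 4)*(k + 4)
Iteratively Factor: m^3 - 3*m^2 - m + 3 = (m - 3)*(m^2 - 1) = (m - 3)*(m + 1)*(m - 1)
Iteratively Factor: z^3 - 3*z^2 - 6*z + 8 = (z - 4)*(z^2 + z - 2) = (z - 4)*(z + 2)*(z - 1)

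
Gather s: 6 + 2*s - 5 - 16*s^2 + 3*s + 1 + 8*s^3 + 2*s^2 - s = 8*s^3 - 14*s^2 + 4*s + 2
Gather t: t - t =0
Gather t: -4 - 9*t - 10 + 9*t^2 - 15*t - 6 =9*t^2 - 24*t - 20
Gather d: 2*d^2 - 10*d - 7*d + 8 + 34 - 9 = 2*d^2 - 17*d + 33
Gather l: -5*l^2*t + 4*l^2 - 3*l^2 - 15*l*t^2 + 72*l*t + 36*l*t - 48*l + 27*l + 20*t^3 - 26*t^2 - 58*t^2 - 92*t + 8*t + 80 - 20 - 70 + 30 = l^2*(1 - 5*t) + l*(-15*t^2 + 108*t - 21) + 20*t^3 - 84*t^2 - 84*t + 20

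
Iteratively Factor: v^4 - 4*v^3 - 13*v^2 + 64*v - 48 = (v - 1)*(v^3 - 3*v^2 - 16*v + 48) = (v - 4)*(v - 1)*(v^2 + v - 12) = (v - 4)*(v - 3)*(v - 1)*(v + 4)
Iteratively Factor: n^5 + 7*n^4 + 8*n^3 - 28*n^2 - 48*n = (n)*(n^4 + 7*n^3 + 8*n^2 - 28*n - 48) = n*(n + 3)*(n^3 + 4*n^2 - 4*n - 16) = n*(n - 2)*(n + 3)*(n^2 + 6*n + 8) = n*(n - 2)*(n + 3)*(n + 4)*(n + 2)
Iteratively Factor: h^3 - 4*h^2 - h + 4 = (h - 1)*(h^2 - 3*h - 4) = (h - 4)*(h - 1)*(h + 1)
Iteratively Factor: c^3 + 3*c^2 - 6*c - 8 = (c - 2)*(c^2 + 5*c + 4) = (c - 2)*(c + 1)*(c + 4)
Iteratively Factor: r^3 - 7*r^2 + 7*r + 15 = (r - 3)*(r^2 - 4*r - 5) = (r - 3)*(r + 1)*(r - 5)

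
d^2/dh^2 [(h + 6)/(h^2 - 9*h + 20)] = 2*(3*(1 - h)*(h^2 - 9*h + 20) + (h + 6)*(2*h - 9)^2)/(h^2 - 9*h + 20)^3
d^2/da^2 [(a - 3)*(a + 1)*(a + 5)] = 6*a + 6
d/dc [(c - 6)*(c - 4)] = 2*c - 10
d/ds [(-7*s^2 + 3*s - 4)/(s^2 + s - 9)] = (-10*s^2 + 134*s - 23)/(s^4 + 2*s^3 - 17*s^2 - 18*s + 81)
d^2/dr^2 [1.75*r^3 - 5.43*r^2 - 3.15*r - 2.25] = 10.5*r - 10.86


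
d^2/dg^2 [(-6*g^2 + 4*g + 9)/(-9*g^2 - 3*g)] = 6*(-6*g^3 - 27*g^2 - 9*g - 1)/(g^3*(27*g^3 + 27*g^2 + 9*g + 1))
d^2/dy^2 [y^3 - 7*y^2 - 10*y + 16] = 6*y - 14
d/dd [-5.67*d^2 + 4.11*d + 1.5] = 4.11 - 11.34*d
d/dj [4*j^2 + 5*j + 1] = 8*j + 5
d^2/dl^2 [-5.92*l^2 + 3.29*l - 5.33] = -11.8400000000000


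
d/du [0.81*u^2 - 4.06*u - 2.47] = 1.62*u - 4.06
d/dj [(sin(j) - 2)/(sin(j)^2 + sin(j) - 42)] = (4*sin(j) + cos(j)^2 - 41)*cos(j)/(sin(j)^2 + sin(j) - 42)^2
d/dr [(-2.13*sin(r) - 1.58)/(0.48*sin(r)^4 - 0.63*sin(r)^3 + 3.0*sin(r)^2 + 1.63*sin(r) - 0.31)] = (3.0672*sin(r)^4 + 0.349799999999999*sin(r)^3 + 3.4038*sin(r)^2 + 9.48*sin(r) + 3.2357)*cos(r)/(0.2304*sin(r)^8 - 0.6048*sin(r)^7 + 3.2769*sin(r)^6 - 2.2152*sin(r)^5 + 6.6486*sin(r)^4 + 10.1706*sin(r)^3 + 0.7969*sin(r)^2 - 1.0106*sin(r) + 0.0961)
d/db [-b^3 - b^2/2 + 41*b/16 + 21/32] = -3*b^2 - b + 41/16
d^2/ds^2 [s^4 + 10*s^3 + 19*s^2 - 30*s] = 12*s^2 + 60*s + 38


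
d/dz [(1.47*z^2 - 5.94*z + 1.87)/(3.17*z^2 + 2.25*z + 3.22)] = (22.1373*z^2 - 2.389*z - 23.3343)/(10.0489*z^4 + 14.265*z^3 + 25.4773*z^2 + 14.49*z + 10.3684)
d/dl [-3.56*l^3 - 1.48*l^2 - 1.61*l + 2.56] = -10.68*l^2 - 2.96*l - 1.61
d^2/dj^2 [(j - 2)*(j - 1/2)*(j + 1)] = 6*j - 3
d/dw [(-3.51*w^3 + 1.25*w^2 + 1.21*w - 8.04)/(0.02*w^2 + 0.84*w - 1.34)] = (-0.0702*w^4 - 5.8968*w^3 + 15.136*w^2 - 3.0284*w + 5.1322)/(0.0004*w^4 + 0.0336*w^3 + 0.652*w^2 - 2.2512*w + 1.7956)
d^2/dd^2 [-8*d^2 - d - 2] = -16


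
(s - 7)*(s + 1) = s^2 - 6*s - 7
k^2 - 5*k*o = k*(k - 5*o)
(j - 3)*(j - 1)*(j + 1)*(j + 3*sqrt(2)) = j^4 - 3*j^3 + 3*sqrt(2)*j^3 - 9*sqrt(2)*j^2 - j^2 - 3*sqrt(2)*j + 3*j + 9*sqrt(2)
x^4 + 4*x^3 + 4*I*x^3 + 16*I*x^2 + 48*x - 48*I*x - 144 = (x - 2)*(x + 6)*(x - 2*I)*(x + 6*I)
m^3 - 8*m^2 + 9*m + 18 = (m - 6)*(m - 3)*(m + 1)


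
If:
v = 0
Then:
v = 0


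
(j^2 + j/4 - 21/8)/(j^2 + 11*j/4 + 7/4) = (j - 3/2)/(j + 1)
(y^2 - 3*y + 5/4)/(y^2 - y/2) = (y - 5/2)/y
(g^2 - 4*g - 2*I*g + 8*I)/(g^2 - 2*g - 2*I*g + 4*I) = (g - 4)/(g - 2)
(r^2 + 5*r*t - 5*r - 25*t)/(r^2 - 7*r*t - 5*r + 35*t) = (r + 5*t)/(r - 7*t)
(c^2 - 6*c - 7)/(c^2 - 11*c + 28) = (c + 1)/(c - 4)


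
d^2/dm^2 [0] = 0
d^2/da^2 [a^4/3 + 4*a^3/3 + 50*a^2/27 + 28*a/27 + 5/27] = 4*a^2 + 8*a + 100/27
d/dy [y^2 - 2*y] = 2*y - 2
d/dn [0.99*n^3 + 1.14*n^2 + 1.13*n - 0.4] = 2.97*n^2 + 2.28*n + 1.13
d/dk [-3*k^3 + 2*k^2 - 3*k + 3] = -9*k^2 + 4*k - 3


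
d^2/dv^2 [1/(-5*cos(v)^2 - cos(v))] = (25*(1 - cos(2*v))^2 - 75*cos(v)/4 + 51*cos(2*v)/2 + 15*cos(3*v)/4 - 153/2)/((5*cos(v) + 1)^3*cos(v)^3)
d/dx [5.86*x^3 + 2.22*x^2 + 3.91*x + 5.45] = 17.58*x^2 + 4.44*x + 3.91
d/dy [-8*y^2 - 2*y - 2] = -16*y - 2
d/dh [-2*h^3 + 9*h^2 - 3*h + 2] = -6*h^2 + 18*h - 3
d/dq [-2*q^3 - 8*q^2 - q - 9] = -6*q^2 - 16*q - 1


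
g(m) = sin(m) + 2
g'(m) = cos(m)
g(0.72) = 2.66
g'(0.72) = 0.75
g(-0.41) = 1.60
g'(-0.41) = 0.92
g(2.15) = 2.84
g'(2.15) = -0.55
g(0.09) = 2.09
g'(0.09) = 1.00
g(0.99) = 2.84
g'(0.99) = 0.55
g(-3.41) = 2.27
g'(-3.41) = -0.96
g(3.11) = 2.03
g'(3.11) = -1.00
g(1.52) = 3.00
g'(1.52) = 0.05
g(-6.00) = 2.28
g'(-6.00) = 0.96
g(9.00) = 2.41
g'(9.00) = -0.91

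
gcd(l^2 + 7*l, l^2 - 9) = 1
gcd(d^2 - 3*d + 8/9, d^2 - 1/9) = d - 1/3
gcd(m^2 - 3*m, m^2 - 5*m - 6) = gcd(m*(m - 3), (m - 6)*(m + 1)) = 1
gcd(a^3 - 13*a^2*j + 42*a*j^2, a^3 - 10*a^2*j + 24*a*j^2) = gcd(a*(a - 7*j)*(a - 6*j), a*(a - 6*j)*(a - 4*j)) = a^2 - 6*a*j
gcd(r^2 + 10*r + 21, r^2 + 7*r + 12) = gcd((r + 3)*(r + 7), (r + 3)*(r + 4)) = r + 3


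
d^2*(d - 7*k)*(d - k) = d^4 - 8*d^3*k + 7*d^2*k^2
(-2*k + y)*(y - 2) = -2*k*y + 4*k + y^2 - 2*y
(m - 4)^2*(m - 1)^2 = m^4 - 10*m^3 + 33*m^2 - 40*m + 16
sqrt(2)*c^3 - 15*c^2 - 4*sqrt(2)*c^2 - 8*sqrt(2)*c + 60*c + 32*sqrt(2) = (c - 4)*(c - 8*sqrt(2))*(sqrt(2)*c + 1)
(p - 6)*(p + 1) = p^2 - 5*p - 6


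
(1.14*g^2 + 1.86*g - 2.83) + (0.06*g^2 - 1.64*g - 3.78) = 1.2*g^2 + 0.22*g - 6.61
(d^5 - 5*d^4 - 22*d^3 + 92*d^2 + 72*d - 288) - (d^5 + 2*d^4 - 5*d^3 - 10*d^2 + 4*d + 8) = -7*d^4 - 17*d^3 + 102*d^2 + 68*d - 296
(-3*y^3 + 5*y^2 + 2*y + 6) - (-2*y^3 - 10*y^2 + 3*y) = -y^3 + 15*y^2 - y + 6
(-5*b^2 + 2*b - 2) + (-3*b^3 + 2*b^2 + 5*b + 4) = -3*b^3 - 3*b^2 + 7*b + 2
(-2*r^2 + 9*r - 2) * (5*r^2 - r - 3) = -10*r^4 + 47*r^3 - 13*r^2 - 25*r + 6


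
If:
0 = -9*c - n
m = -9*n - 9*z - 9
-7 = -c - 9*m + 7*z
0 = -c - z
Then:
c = 44/409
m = 279/409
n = -396/409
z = -44/409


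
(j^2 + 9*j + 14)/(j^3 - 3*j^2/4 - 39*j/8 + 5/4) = 8*(j + 7)/(8*j^2 - 22*j + 5)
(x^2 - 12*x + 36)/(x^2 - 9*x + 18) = (x - 6)/(x - 3)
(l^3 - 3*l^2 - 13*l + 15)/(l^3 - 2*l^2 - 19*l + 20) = (l + 3)/(l + 4)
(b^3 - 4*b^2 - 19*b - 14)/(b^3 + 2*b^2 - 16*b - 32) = (b^2 - 6*b - 7)/(b^2 - 16)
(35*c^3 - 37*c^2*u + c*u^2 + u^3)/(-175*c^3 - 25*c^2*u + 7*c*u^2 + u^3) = (-c + u)/(5*c + u)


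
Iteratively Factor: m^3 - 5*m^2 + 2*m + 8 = (m - 2)*(m^2 - 3*m - 4) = (m - 4)*(m - 2)*(m + 1)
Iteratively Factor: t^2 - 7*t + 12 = (t - 3)*(t - 4)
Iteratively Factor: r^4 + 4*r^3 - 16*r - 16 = (r - 2)*(r^3 + 6*r^2 + 12*r + 8) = (r - 2)*(r + 2)*(r^2 + 4*r + 4) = (r - 2)*(r + 2)^2*(r + 2)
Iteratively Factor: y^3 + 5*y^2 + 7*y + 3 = (y + 1)*(y^2 + 4*y + 3) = (y + 1)^2*(y + 3)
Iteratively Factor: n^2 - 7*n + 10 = (n - 2)*(n - 5)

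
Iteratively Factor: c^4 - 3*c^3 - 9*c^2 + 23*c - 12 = (c - 1)*(c^3 - 2*c^2 - 11*c + 12) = (c - 1)*(c + 3)*(c^2 - 5*c + 4) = (c - 4)*(c - 1)*(c + 3)*(c - 1)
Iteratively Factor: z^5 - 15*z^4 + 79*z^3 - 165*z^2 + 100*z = (z - 5)*(z^4 - 10*z^3 + 29*z^2 - 20*z) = (z - 5)*(z - 1)*(z^3 - 9*z^2 + 20*z) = (z - 5)*(z - 4)*(z - 1)*(z^2 - 5*z) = z*(z - 5)*(z - 4)*(z - 1)*(z - 5)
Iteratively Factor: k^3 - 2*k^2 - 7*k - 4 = (k - 4)*(k^2 + 2*k + 1) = (k - 4)*(k + 1)*(k + 1)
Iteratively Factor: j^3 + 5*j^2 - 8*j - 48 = (j - 3)*(j^2 + 8*j + 16) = (j - 3)*(j + 4)*(j + 4)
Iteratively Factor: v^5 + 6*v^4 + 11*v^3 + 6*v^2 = (v + 1)*(v^4 + 5*v^3 + 6*v^2) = (v + 1)*(v + 2)*(v^3 + 3*v^2) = v*(v + 1)*(v + 2)*(v^2 + 3*v) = v^2*(v + 1)*(v + 2)*(v + 3)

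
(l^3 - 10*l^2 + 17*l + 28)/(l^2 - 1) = (l^2 - 11*l + 28)/(l - 1)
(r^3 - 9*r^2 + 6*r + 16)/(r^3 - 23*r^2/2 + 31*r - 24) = 2*(r + 1)/(2*r - 3)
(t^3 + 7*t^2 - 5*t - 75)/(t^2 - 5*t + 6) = (t^2 + 10*t + 25)/(t - 2)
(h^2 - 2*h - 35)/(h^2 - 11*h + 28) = (h + 5)/(h - 4)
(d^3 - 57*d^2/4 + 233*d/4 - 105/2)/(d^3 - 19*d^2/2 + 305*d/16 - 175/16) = 4*(d - 6)/(4*d - 5)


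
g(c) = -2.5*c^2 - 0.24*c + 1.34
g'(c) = -5.0*c - 0.24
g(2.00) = -9.14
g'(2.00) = -10.24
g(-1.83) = -6.59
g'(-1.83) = 8.91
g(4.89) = -59.61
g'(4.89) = -24.69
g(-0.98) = -0.83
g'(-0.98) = 4.66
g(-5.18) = -64.50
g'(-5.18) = 25.66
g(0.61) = 0.26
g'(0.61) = -3.29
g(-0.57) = 0.66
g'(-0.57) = 2.61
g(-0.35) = 1.12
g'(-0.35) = 1.51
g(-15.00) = -557.56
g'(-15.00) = 74.76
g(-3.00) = -20.44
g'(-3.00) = 14.76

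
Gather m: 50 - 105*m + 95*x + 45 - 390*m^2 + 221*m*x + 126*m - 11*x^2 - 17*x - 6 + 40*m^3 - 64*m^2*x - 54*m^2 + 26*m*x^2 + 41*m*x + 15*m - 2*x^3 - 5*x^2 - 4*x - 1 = 40*m^3 + m^2*(-64*x - 444) + m*(26*x^2 + 262*x + 36) - 2*x^3 - 16*x^2 + 74*x + 88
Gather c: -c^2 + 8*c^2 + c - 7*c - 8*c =7*c^2 - 14*c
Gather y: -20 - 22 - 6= -48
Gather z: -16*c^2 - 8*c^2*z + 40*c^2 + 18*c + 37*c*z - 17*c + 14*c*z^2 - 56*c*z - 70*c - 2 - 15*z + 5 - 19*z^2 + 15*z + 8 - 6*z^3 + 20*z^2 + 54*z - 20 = 24*c^2 - 69*c - 6*z^3 + z^2*(14*c + 1) + z*(-8*c^2 - 19*c + 54) - 9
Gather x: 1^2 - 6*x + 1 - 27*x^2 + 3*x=-27*x^2 - 3*x + 2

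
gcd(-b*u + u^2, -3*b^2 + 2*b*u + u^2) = -b + u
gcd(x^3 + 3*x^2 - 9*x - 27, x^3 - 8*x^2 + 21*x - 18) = x - 3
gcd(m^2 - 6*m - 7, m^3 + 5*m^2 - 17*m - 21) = m + 1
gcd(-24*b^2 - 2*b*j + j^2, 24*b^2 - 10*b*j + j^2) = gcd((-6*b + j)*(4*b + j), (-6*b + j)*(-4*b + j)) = 6*b - j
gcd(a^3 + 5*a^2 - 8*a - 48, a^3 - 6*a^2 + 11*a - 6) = a - 3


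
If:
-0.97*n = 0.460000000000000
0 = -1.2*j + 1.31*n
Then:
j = -0.52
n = -0.47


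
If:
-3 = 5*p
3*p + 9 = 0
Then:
No Solution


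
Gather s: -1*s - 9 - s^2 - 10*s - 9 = -s^2 - 11*s - 18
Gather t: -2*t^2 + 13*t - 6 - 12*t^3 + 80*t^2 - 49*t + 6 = -12*t^3 + 78*t^2 - 36*t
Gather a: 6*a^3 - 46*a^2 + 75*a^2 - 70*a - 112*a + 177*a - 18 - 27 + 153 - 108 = 6*a^3 + 29*a^2 - 5*a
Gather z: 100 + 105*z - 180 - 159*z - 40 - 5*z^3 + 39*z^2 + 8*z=-5*z^3 + 39*z^2 - 46*z - 120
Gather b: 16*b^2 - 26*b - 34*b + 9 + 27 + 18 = 16*b^2 - 60*b + 54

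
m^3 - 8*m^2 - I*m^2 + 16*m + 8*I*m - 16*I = (m - 4)^2*(m - I)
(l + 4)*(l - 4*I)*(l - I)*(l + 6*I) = l^4 + 4*l^3 + I*l^3 + 26*l^2 + 4*I*l^2 + 104*l - 24*I*l - 96*I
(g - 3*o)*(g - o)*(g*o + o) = g^3*o - 4*g^2*o^2 + g^2*o + 3*g*o^3 - 4*g*o^2 + 3*o^3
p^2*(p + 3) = p^3 + 3*p^2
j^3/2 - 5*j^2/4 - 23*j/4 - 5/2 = (j/2 + 1)*(j - 5)*(j + 1/2)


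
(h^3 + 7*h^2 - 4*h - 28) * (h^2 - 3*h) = h^5 + 4*h^4 - 25*h^3 - 16*h^2 + 84*h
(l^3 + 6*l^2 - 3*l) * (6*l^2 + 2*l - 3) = 6*l^5 + 38*l^4 - 9*l^3 - 24*l^2 + 9*l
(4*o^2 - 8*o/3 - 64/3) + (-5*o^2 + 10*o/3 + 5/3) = -o^2 + 2*o/3 - 59/3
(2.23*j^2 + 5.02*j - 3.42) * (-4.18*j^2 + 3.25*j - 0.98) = -9.3214*j^4 - 13.7361*j^3 + 28.4252*j^2 - 16.0346*j + 3.3516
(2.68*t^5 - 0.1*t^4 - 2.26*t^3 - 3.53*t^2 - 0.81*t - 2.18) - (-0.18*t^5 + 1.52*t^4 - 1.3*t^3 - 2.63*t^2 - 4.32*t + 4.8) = 2.86*t^5 - 1.62*t^4 - 0.96*t^3 - 0.9*t^2 + 3.51*t - 6.98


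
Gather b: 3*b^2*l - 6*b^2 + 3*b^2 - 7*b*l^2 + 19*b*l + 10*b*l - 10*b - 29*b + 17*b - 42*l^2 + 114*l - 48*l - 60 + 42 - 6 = b^2*(3*l - 3) + b*(-7*l^2 + 29*l - 22) - 42*l^2 + 66*l - 24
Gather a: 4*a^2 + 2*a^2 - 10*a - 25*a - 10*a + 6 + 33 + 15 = 6*a^2 - 45*a + 54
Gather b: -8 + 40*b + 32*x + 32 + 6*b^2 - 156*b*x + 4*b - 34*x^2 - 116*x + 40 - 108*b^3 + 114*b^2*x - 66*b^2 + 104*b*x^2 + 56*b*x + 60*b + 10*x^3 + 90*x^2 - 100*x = -108*b^3 + b^2*(114*x - 60) + b*(104*x^2 - 100*x + 104) + 10*x^3 + 56*x^2 - 184*x + 64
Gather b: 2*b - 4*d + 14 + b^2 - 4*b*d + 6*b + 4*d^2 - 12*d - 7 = b^2 + b*(8 - 4*d) + 4*d^2 - 16*d + 7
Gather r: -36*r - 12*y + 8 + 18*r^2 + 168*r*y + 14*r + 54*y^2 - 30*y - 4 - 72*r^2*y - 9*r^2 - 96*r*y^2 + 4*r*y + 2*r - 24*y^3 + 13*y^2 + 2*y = r^2*(9 - 72*y) + r*(-96*y^2 + 172*y - 20) - 24*y^3 + 67*y^2 - 40*y + 4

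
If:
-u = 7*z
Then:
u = -7*z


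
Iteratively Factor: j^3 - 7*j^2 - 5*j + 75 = (j - 5)*(j^2 - 2*j - 15) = (j - 5)*(j + 3)*(j - 5)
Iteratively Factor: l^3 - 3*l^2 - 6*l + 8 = (l - 1)*(l^2 - 2*l - 8) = (l - 1)*(l + 2)*(l - 4)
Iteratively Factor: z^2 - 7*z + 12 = (z - 3)*(z - 4)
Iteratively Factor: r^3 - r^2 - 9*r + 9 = (r - 3)*(r^2 + 2*r - 3) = (r - 3)*(r - 1)*(r + 3)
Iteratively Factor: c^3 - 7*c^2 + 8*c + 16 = (c - 4)*(c^2 - 3*c - 4) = (c - 4)*(c + 1)*(c - 4)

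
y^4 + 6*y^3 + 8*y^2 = y^2*(y + 2)*(y + 4)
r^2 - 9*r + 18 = (r - 6)*(r - 3)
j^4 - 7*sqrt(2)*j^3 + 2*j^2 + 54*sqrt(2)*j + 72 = (j - 6*sqrt(2))*(j - 3*sqrt(2))*(j + sqrt(2))^2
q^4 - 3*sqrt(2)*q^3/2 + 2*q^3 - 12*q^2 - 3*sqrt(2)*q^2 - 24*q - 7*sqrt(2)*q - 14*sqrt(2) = (q + 2)*(q - 7*sqrt(2)/2)*(q + sqrt(2))^2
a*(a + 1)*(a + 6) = a^3 + 7*a^2 + 6*a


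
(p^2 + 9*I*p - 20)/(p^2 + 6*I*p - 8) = (p + 5*I)/(p + 2*I)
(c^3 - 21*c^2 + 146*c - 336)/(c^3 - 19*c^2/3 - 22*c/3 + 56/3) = 3*(c^2 - 14*c + 48)/(3*c^2 + 2*c - 8)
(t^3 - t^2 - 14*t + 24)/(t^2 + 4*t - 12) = (t^2 + t - 12)/(t + 6)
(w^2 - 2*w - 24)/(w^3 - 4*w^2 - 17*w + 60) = (w - 6)/(w^2 - 8*w + 15)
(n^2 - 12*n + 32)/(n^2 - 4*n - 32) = (n - 4)/(n + 4)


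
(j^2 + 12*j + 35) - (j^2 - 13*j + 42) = 25*j - 7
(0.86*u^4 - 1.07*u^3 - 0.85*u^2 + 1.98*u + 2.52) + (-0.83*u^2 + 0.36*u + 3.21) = 0.86*u^4 - 1.07*u^3 - 1.68*u^2 + 2.34*u + 5.73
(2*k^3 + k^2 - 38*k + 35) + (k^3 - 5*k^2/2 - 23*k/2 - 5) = 3*k^3 - 3*k^2/2 - 99*k/2 + 30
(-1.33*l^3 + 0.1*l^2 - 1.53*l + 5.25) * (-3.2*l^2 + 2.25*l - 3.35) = 4.256*l^5 - 3.3125*l^4 + 9.5765*l^3 - 20.5775*l^2 + 16.938*l - 17.5875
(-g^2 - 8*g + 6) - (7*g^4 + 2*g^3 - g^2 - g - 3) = -7*g^4 - 2*g^3 - 7*g + 9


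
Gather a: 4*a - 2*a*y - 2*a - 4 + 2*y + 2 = a*(2 - 2*y) + 2*y - 2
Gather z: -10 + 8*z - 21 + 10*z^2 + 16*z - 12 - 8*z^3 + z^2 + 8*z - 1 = -8*z^3 + 11*z^2 + 32*z - 44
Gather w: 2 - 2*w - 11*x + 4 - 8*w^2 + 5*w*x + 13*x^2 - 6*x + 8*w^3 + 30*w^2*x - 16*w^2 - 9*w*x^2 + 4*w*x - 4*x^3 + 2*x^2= 8*w^3 + w^2*(30*x - 24) + w*(-9*x^2 + 9*x - 2) - 4*x^3 + 15*x^2 - 17*x + 6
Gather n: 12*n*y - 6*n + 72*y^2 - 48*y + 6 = n*(12*y - 6) + 72*y^2 - 48*y + 6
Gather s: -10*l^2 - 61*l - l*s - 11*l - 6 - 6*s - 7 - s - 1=-10*l^2 - 72*l + s*(-l - 7) - 14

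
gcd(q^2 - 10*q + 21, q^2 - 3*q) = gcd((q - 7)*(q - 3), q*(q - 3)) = q - 3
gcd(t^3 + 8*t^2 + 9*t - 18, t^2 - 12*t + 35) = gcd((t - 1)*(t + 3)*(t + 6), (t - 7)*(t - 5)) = 1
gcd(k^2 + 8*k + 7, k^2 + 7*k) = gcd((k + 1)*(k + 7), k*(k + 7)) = k + 7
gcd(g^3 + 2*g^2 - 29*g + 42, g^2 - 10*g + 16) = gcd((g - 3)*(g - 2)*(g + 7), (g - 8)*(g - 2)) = g - 2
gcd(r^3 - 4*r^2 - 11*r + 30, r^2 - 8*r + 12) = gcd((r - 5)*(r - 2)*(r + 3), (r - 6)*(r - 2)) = r - 2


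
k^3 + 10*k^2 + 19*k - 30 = (k - 1)*(k + 5)*(k + 6)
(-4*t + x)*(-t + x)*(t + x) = 4*t^3 - t^2*x - 4*t*x^2 + x^3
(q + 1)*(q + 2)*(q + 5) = q^3 + 8*q^2 + 17*q + 10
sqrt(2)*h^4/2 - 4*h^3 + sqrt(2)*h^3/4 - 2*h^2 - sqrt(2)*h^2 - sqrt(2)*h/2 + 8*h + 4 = (h + 1/2)*(h - 4*sqrt(2))*(h - sqrt(2))*(sqrt(2)*h/2 + 1)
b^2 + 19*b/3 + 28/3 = (b + 7/3)*(b + 4)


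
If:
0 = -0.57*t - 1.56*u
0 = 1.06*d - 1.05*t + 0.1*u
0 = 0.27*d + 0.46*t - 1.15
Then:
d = 1.60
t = 1.56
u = -0.57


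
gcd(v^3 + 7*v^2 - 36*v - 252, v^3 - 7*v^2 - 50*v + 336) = v^2 + v - 42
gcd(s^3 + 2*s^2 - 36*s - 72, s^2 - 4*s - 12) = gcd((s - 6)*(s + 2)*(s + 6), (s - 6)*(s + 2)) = s^2 - 4*s - 12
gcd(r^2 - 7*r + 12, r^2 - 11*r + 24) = r - 3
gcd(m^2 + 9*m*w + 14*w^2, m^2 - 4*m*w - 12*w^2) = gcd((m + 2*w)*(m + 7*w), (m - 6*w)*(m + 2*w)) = m + 2*w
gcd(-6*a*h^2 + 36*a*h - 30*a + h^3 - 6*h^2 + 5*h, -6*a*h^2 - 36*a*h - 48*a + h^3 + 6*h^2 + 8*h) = 6*a - h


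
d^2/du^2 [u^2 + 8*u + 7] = 2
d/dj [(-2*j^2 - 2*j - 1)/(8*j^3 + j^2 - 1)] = 2*(8*j^4 + 16*j^3 + 13*j^2 + 3*j + 1)/(64*j^6 + 16*j^5 + j^4 - 16*j^3 - 2*j^2 + 1)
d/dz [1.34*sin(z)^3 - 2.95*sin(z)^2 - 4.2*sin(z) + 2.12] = (4.02*sin(z)^2 - 5.9*sin(z) - 4.2)*cos(z)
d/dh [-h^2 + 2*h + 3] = 2 - 2*h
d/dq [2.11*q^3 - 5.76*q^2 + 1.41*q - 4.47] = 6.33*q^2 - 11.52*q + 1.41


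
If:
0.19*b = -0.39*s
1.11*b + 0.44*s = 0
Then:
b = 0.00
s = 0.00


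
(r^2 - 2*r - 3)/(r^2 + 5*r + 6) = (r^2 - 2*r - 3)/(r^2 + 5*r + 6)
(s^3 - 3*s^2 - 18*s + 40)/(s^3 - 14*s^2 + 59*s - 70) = (s + 4)/(s - 7)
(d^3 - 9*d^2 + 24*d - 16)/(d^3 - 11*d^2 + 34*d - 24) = (d - 4)/(d - 6)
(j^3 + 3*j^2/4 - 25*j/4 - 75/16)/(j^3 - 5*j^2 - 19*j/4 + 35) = (8*j^2 - 14*j - 15)/(4*(2*j^2 - 15*j + 28))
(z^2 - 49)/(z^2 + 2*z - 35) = (z - 7)/(z - 5)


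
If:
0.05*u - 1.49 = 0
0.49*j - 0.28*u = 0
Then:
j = 17.03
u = 29.80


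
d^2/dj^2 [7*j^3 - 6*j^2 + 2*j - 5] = 42*j - 12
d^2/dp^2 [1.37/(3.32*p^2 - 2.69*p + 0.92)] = (-30.201376*p^2 + 24.470392*p + 1.37*(6.64*p - 2.69)*(13.28*p - 5.38) - 8.369056)/(3.32*p^2 - 2.69*p + 0.92)^3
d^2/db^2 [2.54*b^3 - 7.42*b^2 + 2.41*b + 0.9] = 15.24*b - 14.84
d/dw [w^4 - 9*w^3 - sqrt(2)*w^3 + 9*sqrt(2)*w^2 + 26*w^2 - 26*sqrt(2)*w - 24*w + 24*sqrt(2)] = 4*w^3 - 27*w^2 - 3*sqrt(2)*w^2 + 18*sqrt(2)*w + 52*w - 26*sqrt(2) - 24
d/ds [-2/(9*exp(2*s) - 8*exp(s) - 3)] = (36*exp(s) - 16)*exp(s)/(-9*exp(2*s) + 8*exp(s) + 3)^2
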